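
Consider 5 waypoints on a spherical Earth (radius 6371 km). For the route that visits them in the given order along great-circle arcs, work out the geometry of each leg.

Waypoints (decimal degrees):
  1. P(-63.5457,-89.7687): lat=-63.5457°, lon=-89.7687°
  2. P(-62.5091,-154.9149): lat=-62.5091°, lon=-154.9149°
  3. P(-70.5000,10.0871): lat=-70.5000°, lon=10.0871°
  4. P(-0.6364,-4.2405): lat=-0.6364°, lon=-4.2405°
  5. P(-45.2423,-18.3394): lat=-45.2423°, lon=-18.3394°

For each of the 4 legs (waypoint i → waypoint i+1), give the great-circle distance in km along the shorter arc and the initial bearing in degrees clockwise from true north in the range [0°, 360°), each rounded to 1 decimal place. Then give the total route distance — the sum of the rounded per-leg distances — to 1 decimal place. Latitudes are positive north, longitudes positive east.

Leg 1: φ1=-1.1090817, φ2=-1.0909896, Δφ=0.0180921, Δλ=-1.1370157 rad; a=sin²(Δφ/2)+cosφ1·cosφ2·sin²(Δλ/2)=0.0596857914; c=2·atan2(√a, √(1-a))=0.493609443; dist=6371·c=3144.786 ≈ 3144.8 km; running total=3144.8 km
Leg 1 bearing: y=sinΔλ·cosφ2=-0.41885511, x=cosφ1·sinφ2-sinφ1·cosφ2·cosΔλ=-0.22148136; θ=atan2(y, x)=-117.8689° <0 so +360° → 242.1311° ≈ 242.1°
Leg 2: φ1=-1.0909896, φ2=-1.2304571, Δφ=-0.1394675, Δλ=2.8798282 rad; a=sin²(Δφ/2)+cosφ1·cosφ2·sin²(Δλ/2)=0.1563182340; c=2·atan2(√a, √(1-a))=0.812943469; dist=6371·c=5179.263 ≈ 5179.3 km; running total=8324.1 km
Leg 2 bearing: y=sinΔλ·cosφ2=0.08638432, x=cosφ1·sinφ2-sinφ1·cosφ2·cosΔλ=-0.72115818; θ=atan2(y, x)=173.1693° ≈ 173.2°
Leg 3: φ1=-1.2304571, φ2=-0.0111073, Δφ=1.2193498, Δλ=-0.2500638 rad; a=sin²(Δφ/2)+cosφ1·cosφ2·sin²(Δλ/2)=0.3330628219; c=2·atan2(√a, √(1-a))=1.230385518; dist=6371·c=7838.786 ≈ 7838.8 km; running total=16162.9 km
Leg 3 bearing: y=sinΔλ·cosφ2=-0.24745050, x=cosφ1·sinφ2-sinφ1·cosφ2·cosΔλ=0.90955822; θ=atan2(y, x)=-15.2193° <0 so +360° → 344.7807° ≈ 344.8°
Leg 4: φ1=-0.0111073, φ2=-0.7896271, Δφ=-0.7785198, Δλ=-0.2460722 rad; a=sin²(Δφ/2)+cosφ1·cosφ2·sin²(Δλ/2)=0.1546275402; c=2·atan2(√a, √(1-a))=0.808277603; dist=6371·c=5149.537 ≈ 5149.5 km; running total=21312.4 km
Leg 4 bearing: y=sinΔλ·cosφ2=-0.17151869, x=cosφ1·sinφ2-sinφ1·cosφ2·cosΔλ=-0.70246195; θ=atan2(y, x)=-166.2787° <0 so +360° → 193.7213° ≈ 193.7°

Leg 1: dist=3144.8 km, bearing=242.1°
Leg 2: dist=5179.3 km, bearing=173.2°
Leg 3: dist=7838.8 km, bearing=344.8°
Leg 4: dist=5149.5 km, bearing=193.7°
Total: 21312.4 km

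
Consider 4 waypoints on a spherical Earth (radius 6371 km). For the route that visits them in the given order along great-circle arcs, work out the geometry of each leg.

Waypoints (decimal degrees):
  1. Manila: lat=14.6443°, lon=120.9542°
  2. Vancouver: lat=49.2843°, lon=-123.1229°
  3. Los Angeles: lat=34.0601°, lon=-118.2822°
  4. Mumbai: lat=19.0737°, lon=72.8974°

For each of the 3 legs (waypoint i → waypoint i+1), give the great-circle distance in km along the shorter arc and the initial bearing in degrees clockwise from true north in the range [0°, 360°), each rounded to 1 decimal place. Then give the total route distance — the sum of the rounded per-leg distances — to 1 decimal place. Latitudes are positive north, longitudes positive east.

Leg 1: dist=10545.1 km, bearing=36.1°
Leg 2: dist=1739.0 km, bearing=165.0°
Leg 3: dist=13989.4 km, bearing=346.9°
Total: 26273.5 km

Leg 1: φ1=0.2555913, φ2=0.8601733, Δφ=0.6045821, Δλ=-4.2599490 rad; a=sin²(Δφ/2)+cosφ1·cosφ2·sin²(Δλ/2)=0.5421373664; c=2·atan2(√a, √(1-a))=1.655171136; dist=6371·c=10545.095 ≈ 10545.1 km; running total=10545.1 km
Leg 1 bearing: y=sinΔλ·cosφ2=0.58667312, x=cosφ1·sinφ2-sinφ1·cosφ2·cosΔλ=0.80542686; θ=atan2(y, x)=36.0696° ≈ 36.1°
Leg 2: φ1=0.8601733, φ2=0.5944609, Δφ=-0.2657124, Δλ=0.0844862 rad; a=sin²(Δφ/2)+cosφ1·cosφ2·sin²(Δλ/2)=0.0185109304; c=2·atan2(√a, √(1-a))=0.272956332; dist=6371·c=1739.005 ≈ 1739.0 km; running total=12284.1 km
Leg 2 bearing: y=sinΔλ·cosφ2=0.06990936, x=cosφ1·sinφ2-sinφ1·cosφ2·cosΔλ=-0.26035703; θ=atan2(y, x)=164.9698° ≈ 165.0°
Leg 3: φ1=0.5944609, φ2=0.3328989, Δφ=-0.2615620, Δλ=3.3367135 rad; a=sin²(Δφ/2)+cosφ1·cosφ2·sin²(Δλ/2)=0.7925454842; c=2·atan2(√a, √(1-a))=2.195788553; dist=6371·c=13989.369 ≈ 13989.4 km; running total=26273.5 km
Leg 3 bearing: y=sinΔλ·cosφ2=-0.18324059, x=cosφ1·sinφ2-sinφ1·cosφ2·cosΔλ=0.78999459; θ=atan2(y, x)=-13.0589° <0 so +360° → 346.9411° ≈ 346.9°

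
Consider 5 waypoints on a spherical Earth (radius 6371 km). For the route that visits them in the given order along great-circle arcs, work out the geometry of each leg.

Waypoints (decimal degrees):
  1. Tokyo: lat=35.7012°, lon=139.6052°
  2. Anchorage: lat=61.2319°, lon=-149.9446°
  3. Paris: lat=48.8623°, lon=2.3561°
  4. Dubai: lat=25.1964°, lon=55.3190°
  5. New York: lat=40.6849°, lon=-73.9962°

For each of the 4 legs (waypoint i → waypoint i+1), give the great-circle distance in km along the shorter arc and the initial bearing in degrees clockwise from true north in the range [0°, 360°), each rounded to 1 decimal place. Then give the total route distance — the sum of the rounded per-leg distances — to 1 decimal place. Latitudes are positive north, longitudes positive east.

Leg 1: dist=5563.7 km, bearing=36.3°
Leg 2: dist=7525.2 km, bearing=19.3°
Leg 3: dist=5250.7 km, bearing=100.2°
Leg 4: dist=11013.3 km, bearing=323.6°
Total: 29352.9 km

Leg 1: φ1=0.6231035, φ2=1.0686983, Δφ=0.4455948, Δλ=-5.0535974 rad; a=sin²(Δφ/2)+cosφ1·cosφ2·sin²(Δλ/2)=0.1788441720; c=2·atan2(√a, √(1-a))=0.873285777; dist=6371·c=5563.704 ≈ 5563.7 km; running total=5563.7 km
Leg 1 bearing: y=sinΔλ·cosφ2=0.45352122, x=cosφ1·sinφ2-sinφ1·cosφ2·cosΔλ=0.61786264; θ=atan2(y, x)=36.2793° ≈ 36.3°
Leg 2: φ1=1.0686983, φ2=0.8528080, Δφ=-0.2158902, Δλ=2.6581487 rad; a=sin²(Δφ/2)+cosφ1·cosφ2·sin²(Δλ/2)=0.3100757809; c=2·atan2(√a, √(1-a))=1.181163878; dist=6371·c=7525.195 ≈ 7525.2 km; running total=13088.9 km
Leg 2 bearing: y=sinΔλ·cosφ2=0.30579896, x=cosφ1·sinφ2-sinφ1·cosφ2·cosΔλ=0.87304190; θ=atan2(y, x)=19.3037° ≈ 19.3°
Leg 3: φ1=0.8528080, φ2=0.4397601, Δφ=-0.4130479, Δλ=0.9243770 rad; a=sin²(Δφ/2)+cosφ1·cosφ2·sin²(Δλ/2)=0.1604104767; c=2·atan2(√a, √(1-a))=0.824152779; dist=6371·c=5250.677 ≈ 5250.7 km; running total=18339.6 km
Leg 3 bearing: y=sinΔλ·cosφ2=0.72229562, x=cosφ1·sinφ2-sinφ1·cosφ2·cosΔλ=-0.13040269; θ=atan2(y, x)=100.2339° ≈ 100.2°
Leg 4: φ1=0.4397601, φ2=0.7100855, Δφ=0.2703253, Δλ=-2.2569760 rad; a=sin²(Δφ/2)+cosφ1·cosφ2·sin²(Δλ/2)=0.5786056096; c=2·atan2(√a, √(1-a))=1.728662445; dist=6371·c=11013.308 ≈ 11013.3 km; running total=29352.9 km
Leg 4 bearing: y=sinΔλ·cosφ2=-0.58668036, x=cosφ1·sinφ2-sinφ1·cosφ2·cosΔλ=0.79441222; θ=atan2(y, x)=-36.4462° <0 so +360° → 323.5538° ≈ 323.6°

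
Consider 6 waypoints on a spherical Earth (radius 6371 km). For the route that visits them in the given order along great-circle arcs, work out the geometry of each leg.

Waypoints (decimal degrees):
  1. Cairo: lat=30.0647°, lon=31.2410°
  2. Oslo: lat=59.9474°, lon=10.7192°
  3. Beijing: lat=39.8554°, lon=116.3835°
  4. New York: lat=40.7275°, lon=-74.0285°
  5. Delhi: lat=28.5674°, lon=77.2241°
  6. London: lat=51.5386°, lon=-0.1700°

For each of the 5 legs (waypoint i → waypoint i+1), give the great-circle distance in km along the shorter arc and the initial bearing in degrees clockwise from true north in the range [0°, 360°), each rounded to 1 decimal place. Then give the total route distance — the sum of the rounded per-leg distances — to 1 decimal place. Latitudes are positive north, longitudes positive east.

Leg 1: φ1=0.5247280, φ2=1.0462795, Δφ=0.5215515, Δλ=-0.3581730 rad; a=sin²(Δφ/2)+cosφ1·cosφ2·sin²(Δλ/2)=0.0802289859; c=2·atan2(√a, √(1-a))=0.574356607; dist=6371·c=3659.226 ≈ 3659.2 km; running total=3659.2 km
Leg 1 bearing: y=sinΔλ·cosφ2=-0.17556051, x=cosφ1·sinφ2-sinφ1·cosφ2·cosΔλ=0.51414754; θ=atan2(y, x)=-18.8530° <0 so +360° → 341.1470° ≈ 341.1°
Leg 2: φ1=1.0462795, φ2=0.6956080, Δφ=-0.3506716, Δλ=1.8441899 rad; a=sin²(Δφ/2)+cosφ1·cosφ2·sin²(Δλ/2)=0.2745498452; c=2·atan2(√a, √(1-a))=1.103022578; dist=6371·c=7027.357 ≈ 7027.4 km; running total=10686.6 km
Leg 2 bearing: y=sinΔλ·cosφ2=0.73915331, x=cosφ1·sinφ2-sinφ1·cosφ2·cosΔλ=0.50034118; θ=atan2(y, x)=55.9055° ≈ 55.9°
Leg 3: φ1=0.6956080, φ2=0.7108290, Δφ=0.0152210, Δλ=-3.3233163 rad; a=sin²(Δφ/2)+cosφ1·cosφ2·sin²(Δλ/2)=0.5770205285; c=2·atan2(√a, √(1-a))=1.725453180; dist=6371·c=10992.862 ≈ 10992.9 km; running total=21679.5 km
Leg 3 bearing: y=sinΔλ·cosφ2=0.13695735, x=cosφ1·sinφ2-sinφ1·cosφ2·cosΔλ=0.97852646; θ=atan2(y, x)=7.9675° ≈ 8.0°
Leg 4: φ1=0.7108290, φ2=0.4985952, Δφ=-0.2122338, Δλ=2.6398559 rad; a=sin²(Δφ/2)+cosφ1·cosφ2·sin²(Δλ/2)=0.6357634183; c=2·atan2(√a, √(1-a))=1.845775442; dist=6371·c=11759.435 ≈ 11759.4 km; running total=33438.9 km
Leg 4 bearing: y=sinΔλ·cosφ2=0.42239595, x=cosφ1·sinφ2-sinφ1·cosφ2·cosΔλ=0.86478601; θ=atan2(y, x)=26.0327° ≈ 26.0°
Leg 5: φ1=0.4985952, φ2=0.8995183, Δφ=0.4009231, Δλ=-1.3507819 rad; a=sin²(Δφ/2)+cosφ1·cosφ2·sin²(Δλ/2)=0.2531719022; c=2·atan2(√a, √(1-a))=1.054507386; dist=6371·c=6718.267 ≈ 6718.3 km; running total=40157.2 km
Leg 5 bearing: y=sinΔλ·cosφ2=-0.60699381, x=cosφ1·sinφ2-sinφ1·cosφ2·cosΔλ=0.62278574; θ=atan2(y, x)=-44.2643° <0 so +360° → 315.7357° ≈ 315.7°

Leg 1: dist=3659.2 km, bearing=341.1°
Leg 2: dist=7027.4 km, bearing=55.9°
Leg 3: dist=10992.9 km, bearing=8.0°
Leg 4: dist=11759.4 km, bearing=26.0°
Leg 5: dist=6718.3 km, bearing=315.7°
Total: 40157.2 km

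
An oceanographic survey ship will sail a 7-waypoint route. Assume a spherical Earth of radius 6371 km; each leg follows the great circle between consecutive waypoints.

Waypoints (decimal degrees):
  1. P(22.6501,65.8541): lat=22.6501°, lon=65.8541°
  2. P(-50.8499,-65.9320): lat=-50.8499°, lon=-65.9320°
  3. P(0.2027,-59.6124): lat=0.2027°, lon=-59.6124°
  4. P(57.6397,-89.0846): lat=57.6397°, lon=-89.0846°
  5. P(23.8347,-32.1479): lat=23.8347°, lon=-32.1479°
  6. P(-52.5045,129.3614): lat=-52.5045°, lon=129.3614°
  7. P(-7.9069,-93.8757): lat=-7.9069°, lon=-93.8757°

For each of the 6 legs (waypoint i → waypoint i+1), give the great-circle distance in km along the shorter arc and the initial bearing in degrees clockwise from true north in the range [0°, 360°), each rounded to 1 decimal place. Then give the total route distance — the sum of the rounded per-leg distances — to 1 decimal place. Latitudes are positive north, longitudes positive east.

Leg 1: dist=14831.8 km, bearing=220.4°
Leg 2: dist=5708.2 km, bearing=8.1°
Leg 3: dist=6897.7 km, bearing=342.7°
Leg 4: dist=5840.3 km, bearing=105.0°
Leg 5: dist=16464.2 km, bearing=158.6°
Leg 6: dist=12150.8 km, bearing=134.0°
Total: 61893.0 km

Leg 1: φ1=0.3953188, φ2=-0.8874982, Δφ=-1.2828170, Δλ=-2.3001014 rad; a=sin²(Δφ/2)+cosφ1·cosφ2·sin²(Δλ/2)=0.8434507245; c=2·atan2(√a, √(1-a))=2.328013172; dist=6371·c=14831.772 ≈ 14831.8 km; running total=14831.8 km
Leg 1 bearing: y=sinΔλ·cosφ2=-0.47076144, x=cosφ1·sinφ2-sinφ1·cosφ2·cosΔλ=-0.55366963; θ=atan2(y, x)=-139.6269° <0 so +360° → 220.3731° ≈ 220.4°
Leg 2: φ1=-0.8874982, φ2=0.0035378, Δφ=0.8910360, Δλ=0.1102978 rad; a=sin²(Δφ/2)+cosφ1·cosφ2·sin²(Δλ/2)=0.1876149081; c=2·atan2(√a, √(1-a))=0.895959159; dist=6371·c=5708.156 ≈ 5708.2 km; running total=20540.0 km
Leg 2 bearing: y=sinΔλ·cosφ2=0.11007363, x=cosφ1·sinφ2-sinφ1·cosφ2·cosΔλ=0.77301100; θ=atan2(y, x)=8.1042° ≈ 8.1°
Leg 3: φ1=0.0035378, φ2=1.0060025, Δφ=1.0024648, Δλ=-0.5143869 rad; a=sin²(Δφ/2)+cosφ1·cosφ2·sin²(Δλ/2)=0.2655180638; c=2·atan2(√a, √(1-a))=1.082679043; dist=6371·c=6897.748 ≈ 6897.7 km; running total=27437.7 km
Leg 3 bearing: y=sinΔλ·cosφ2=-0.26333953, x=cosφ1·sinφ2-sinφ1·cosφ2·cosΔλ=0.84304518; θ=atan2(y, x)=-17.3471° <0 so +360° → 342.6529° ≈ 342.7°
Leg 4: φ1=1.0060025, φ2=0.4159940, Δφ=-0.5900086, Δλ=0.9937329 rad; a=sin²(Δφ/2)+cosφ1·cosφ2·sin²(Δλ/2)=0.1957762115; c=2·atan2(√a, √(1-a))=0.916693399; dist=6371·c=5840.254 ≈ 5840.3 km; running total=33278.0 km
Leg 4 bearing: y=sinΔλ·cosφ2=0.76659377, x=cosφ1·sinφ2-sinφ1·cosφ2·cosΔλ=-0.20524507; θ=atan2(y, x)=104.9886° ≈ 105.0°
Leg 5: φ1=0.4159940, φ2=-0.9163764, Δφ=-1.3323704, Δλ=2.8188691 rad; a=sin²(Δφ/2)+cosφ1·cosφ2·sin²(Δλ/2)=0.9243275763; c=2·atan2(√a, √(1-a))=2.584233909; dist=6371·c=16464.154 ≈ 16464.2 km; running total=49742.2 km
Leg 5 bearing: y=sinΔλ·cosφ2=0.19304937, x=cosφ1·sinφ2-sinφ1·cosφ2·cosΔλ=-0.49245952; θ=atan2(y, x)=158.5943° ≈ 158.6°
Leg 6: φ1=-0.9163764, φ2=-0.1380014, Δφ=0.7783750, Δλ=-3.8962224 rad; a=sin²(Δφ/2)+cosφ1·cosφ2·sin²(Δλ/2)=0.6650467049; c=2·atan2(√a, √(1-a))=1.907198857; dist=6371·c=12150.764 ≈ 12150.8 km; running total=61893.0 km
Leg 6 bearing: y=sinΔλ·cosφ2=0.67850644, x=cosφ1·sinφ2-sinφ1·cosφ2·cosΔλ=-0.65625251; θ=atan2(y, x)=134.0448° ≈ 134.0°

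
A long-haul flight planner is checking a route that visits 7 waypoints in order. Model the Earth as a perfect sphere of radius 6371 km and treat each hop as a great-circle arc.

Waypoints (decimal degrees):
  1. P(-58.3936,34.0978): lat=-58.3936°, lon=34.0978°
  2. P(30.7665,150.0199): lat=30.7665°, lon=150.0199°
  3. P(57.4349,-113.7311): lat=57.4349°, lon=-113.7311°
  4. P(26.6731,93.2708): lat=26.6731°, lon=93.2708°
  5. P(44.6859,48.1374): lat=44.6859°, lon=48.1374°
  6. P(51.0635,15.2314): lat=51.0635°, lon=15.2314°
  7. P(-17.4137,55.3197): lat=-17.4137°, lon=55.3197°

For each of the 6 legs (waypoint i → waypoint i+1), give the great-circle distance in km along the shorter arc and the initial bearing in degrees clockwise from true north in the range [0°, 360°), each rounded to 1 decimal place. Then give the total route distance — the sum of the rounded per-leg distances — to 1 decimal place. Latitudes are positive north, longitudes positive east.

Leg 1: φ1=-1.0191606, φ2=0.5369767, Δφ=1.5561373, Δλ=2.0232223 rad; a=sin²(Δφ/2)+cosφ1·cosφ2·sin²(Δλ/2)=0.8162601824; c=2·atan2(√a, √(1-a))=2.255599231; dist=6371·c=14370.423 ≈ 14370.4 km; running total=14370.4 km
Leg 1 bearing: y=sinΔλ·cosφ2=0.77280841, x=cosφ1·sinφ2-sinφ1·cosφ2·cosΔλ=-0.05181842; θ=atan2(y, x)=93.8361° ≈ 93.8°
Leg 2: φ1=0.5369767, φ2=1.0024281, Δφ=0.4654514, Δλ=-4.6033234 rad; a=sin²(Δφ/2)+cosφ1·cosφ2·sin²(Δλ/2)=0.3096134181; c=2·atan2(√a, √(1-a))=1.180164022; dist=6371·c=7518.825 ≈ 7518.8 km; running total=21889.2 km
Leg 2 bearing: y=sinΔλ·cosφ2=0.53505933, x=cosφ1·sinφ2-sinφ1·cosφ2·cosΔλ=0.75413746; θ=atan2(y, x)=35.3556° ≈ 35.4°
Leg 3: φ1=1.0024281, φ2=0.4655334, Δφ=-0.5368947, Δλ=3.6128647 rad; a=sin²(Δφ/2)+cosφ1·cosφ2·sin²(Δλ/2)=0.5251115062; c=2·atan2(√a, √(1-a))=1.621040476; dist=6371·c=10327.649 ≈ 10327.6 km; running total=32216.8 km
Leg 3 bearing: y=sinΔλ·cosφ2=-0.40570425, x=cosφ1·sinφ2-sinφ1·cosφ2·cosΔλ=0.91262353; θ=atan2(y, x)=-23.9674° <0 so +360° → 336.0326° ≈ 336.0°
Leg 4: φ1=0.4655334, φ2=0.7799161, Δφ=0.3143827, Δλ=-0.7877264 rad; a=sin²(Δφ/2)+cosφ1·cosφ2·sin²(Δλ/2)=0.1180692019; c=2·atan2(√a, √(1-a))=0.701520770; dist=6371·c=4469.389 ≈ 4469.4 km; running total=36686.2 km
Leg 4 bearing: y=sinΔλ·cosφ2=-0.50390265, x=cosφ1·sinφ2-sinφ1·cosφ2·cosΔλ=0.40323391; θ=atan2(y, x)=-51.3324° <0 so +360° → 308.6676° ≈ 308.7°
Leg 5: φ1=0.7799161, φ2=0.8912262, Δφ=0.1113101, Δλ=-0.5743180 rad; a=sin²(Δφ/2)+cosφ1·cosφ2·sin²(Δλ/2)=0.0389372742; c=2·atan2(√a, √(1-a))=0.397257648; dist=6371·c=2530.928 ≈ 2530.9 km; running total=39217.1 km
Leg 5 bearing: y=sinΔλ·cosφ2=-0.34141797, x=cosφ1·sinφ2-sinφ1·cosφ2·cosΔλ=0.18198468; θ=atan2(y, x)=-61.9412° <0 so +360° → 298.0588° ≈ 298.1°
Leg 6: φ1=0.8912262, φ2=-0.3039264, Δφ=-1.1951526, Δλ=0.6996728 rad; a=sin²(Δφ/2)+cosφ1·cosφ2·sin²(Δλ/2)=0.3870079555; c=2·atan2(√a, √(1-a))=1.342843186; dist=6371·c=8555.254 ≈ 8555.3 km; running total=47772.4 km
Leg 6 bearing: y=sinΔλ·cosφ2=0.61445362, x=cosφ1·sinφ2-sinφ1·cosφ2·cosΔλ=-0.75589546; θ=atan2(y, x)=140.8930° ≈ 140.9°

Leg 1: dist=14370.4 km, bearing=93.8°
Leg 2: dist=7518.8 km, bearing=35.4°
Leg 3: dist=10327.6 km, bearing=336.0°
Leg 4: dist=4469.4 km, bearing=308.7°
Leg 5: dist=2530.9 km, bearing=298.1°
Leg 6: dist=8555.3 km, bearing=140.9°
Total: 47772.4 km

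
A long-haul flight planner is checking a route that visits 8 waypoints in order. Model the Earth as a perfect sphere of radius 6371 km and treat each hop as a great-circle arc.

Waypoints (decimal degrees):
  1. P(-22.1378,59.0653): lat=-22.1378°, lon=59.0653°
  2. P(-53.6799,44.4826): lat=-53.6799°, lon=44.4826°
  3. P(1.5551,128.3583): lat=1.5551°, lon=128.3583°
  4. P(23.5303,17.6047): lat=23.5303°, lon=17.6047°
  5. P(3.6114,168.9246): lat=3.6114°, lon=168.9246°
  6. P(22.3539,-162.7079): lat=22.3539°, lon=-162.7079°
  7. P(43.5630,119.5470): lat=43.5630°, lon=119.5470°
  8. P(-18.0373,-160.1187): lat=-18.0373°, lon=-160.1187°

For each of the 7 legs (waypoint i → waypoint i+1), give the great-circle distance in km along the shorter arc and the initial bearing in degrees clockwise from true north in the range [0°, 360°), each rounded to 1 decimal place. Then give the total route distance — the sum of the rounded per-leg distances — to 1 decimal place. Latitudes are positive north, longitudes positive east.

Leg 1: φ1=-0.3863775, φ2=-0.9368910, Δφ=-0.5505135, Δλ=-0.2545161 rad; a=sin²(Δφ/2)+cosφ1·cosφ2·sin²(Δλ/2)=0.0827090188; c=2·atan2(√a, √(1-a))=0.583422827; dist=6371·c=3716.987 ≈ 3717.0 km; running total=3717.0 km
Leg 1 bearing: y=sinΔλ·cosφ2=-0.14912657, x=cosφ1·sinφ2-sinφ1·cosφ2·cosΔλ=-0.53031520; θ=atan2(y, x)=-164.2938° <0 so +360° → 195.7062° ≈ 195.7°
Leg 2: φ1=-0.9368910, φ2=0.0271416, Δφ=0.9640326, Δλ=1.4639071 rad; a=sin²(Δφ/2)+cosφ1·cosφ2·sin²(Δλ/2)=0.4793498007; c=2·atan2(√a, √(1-a))=1.529484178; dist=6371·c=9744.344 ≈ 9744.3 km; running total=13461.3 km
Leg 2 bearing: y=sinΔλ·cosφ2=0.99392658, x=cosφ1·sinφ2-sinφ1·cosφ2·cosΔλ=0.10200115; θ=atan2(y, x)=84.1406° ≈ 84.1°
Leg 3: φ1=0.0271416, φ2=0.4106812, Δφ=0.3835396, Δλ=-1.9330150 rad; a=sin²(Δφ/2)+cosφ1·cosφ2·sin²(Δλ/2)=0.6569655482; c=2·atan2(√a, √(1-a))=1.890126952; dist=6371·c=12041.999 ≈ 12042.0 km; running total=25503.3 km
Leg 3 bearing: y=sinΔλ·cosφ2=-0.85735744, x=cosφ1·sinφ2-sinφ1·cosφ2·cosΔλ=0.40790377; θ=atan2(y, x)=-64.5564° <0 so +360° → 295.4436° ≈ 295.4°
Leg 4: φ1=0.4106812, φ2=0.0630308, Δφ=-0.3476504, Δλ=2.6410305 rad; a=sin²(Δφ/2)+cosφ1·cosφ2·sin²(Δλ/2)=0.8888094212; c=2·atan2(√a, √(1-a))=2.461666010; dist=6371·c=15683.274 ≈ 15683.3 km; running total=41186.6 km
Leg 4 bearing: y=sinΔλ·cosφ2=0.47896580, x=cosφ1·sinφ2-sinφ1·cosφ2·cosΔλ=0.40730909; θ=atan2(y, x)=49.6224° ≈ 49.6°
Leg 5: φ1=0.0630308, φ2=0.3901492, Δφ=0.3271183, Δλ=-5.7880790 rad; a=sin²(Δφ/2)+cosφ1·cosφ2·sin²(Δλ/2)=0.0819325901; c=2·atan2(√a, √(1-a))=0.580597931; dist=6371·c=3698.989 ≈ 3699.0 km; running total=44885.6 km
Leg 5 bearing: y=sinΔλ·cosφ2=0.43942062, x=cosφ1·sinφ2-sinφ1·cosφ2·cosΔλ=0.32831095; θ=atan2(y, x)=53.2349° ≈ 53.2°
Leg 6: φ1=0.3901492, φ2=0.7603178, Δφ=0.3701686, Δλ=4.9262773 rad; a=sin²(Δφ/2)+cosφ1·cosφ2·sin²(Δλ/2)=0.2978238110; c=2·atan2(√a, √(1-a))=1.154525698; dist=6371·c=7355.483 ≈ 7355.5 km; running total=52241.1 km
Leg 6 bearing: y=sinΔλ·cosφ2=-0.70810517, x=cosφ1·sinφ2-sinφ1·cosφ2·cosΔλ=0.57886633; θ=atan2(y, x)=-50.7345° <0 so +360° → 309.2655° ≈ 309.3°
Leg 7: φ1=0.7603178, φ2=-0.3148103, Δφ=-1.0751281, Δλ=-4.8810873 rad; a=sin²(Δφ/2)+cosφ1·cosφ2·sin²(Δλ/2)=0.5488513354; c=2·atan2(√a, √(1-a))=1.668655111; dist=6371·c=10631.002 ≈ 10631.0 km; running total=62872.1 km
Leg 7 bearing: y=sinΔλ·cosφ2=0.93735695, x=cosφ1·sinφ2-sinφ1·cosφ2·cosΔλ=-0.33438919; θ=atan2(y, x)=109.6332° ≈ 109.6°

Leg 1: dist=3717.0 km, bearing=195.7°
Leg 2: dist=9744.3 km, bearing=84.1°
Leg 3: dist=12042.0 km, bearing=295.4°
Leg 4: dist=15683.3 km, bearing=49.6°
Leg 5: dist=3699.0 km, bearing=53.2°
Leg 6: dist=7355.5 km, bearing=309.3°
Leg 7: dist=10631.0 km, bearing=109.6°
Total: 62872.1 km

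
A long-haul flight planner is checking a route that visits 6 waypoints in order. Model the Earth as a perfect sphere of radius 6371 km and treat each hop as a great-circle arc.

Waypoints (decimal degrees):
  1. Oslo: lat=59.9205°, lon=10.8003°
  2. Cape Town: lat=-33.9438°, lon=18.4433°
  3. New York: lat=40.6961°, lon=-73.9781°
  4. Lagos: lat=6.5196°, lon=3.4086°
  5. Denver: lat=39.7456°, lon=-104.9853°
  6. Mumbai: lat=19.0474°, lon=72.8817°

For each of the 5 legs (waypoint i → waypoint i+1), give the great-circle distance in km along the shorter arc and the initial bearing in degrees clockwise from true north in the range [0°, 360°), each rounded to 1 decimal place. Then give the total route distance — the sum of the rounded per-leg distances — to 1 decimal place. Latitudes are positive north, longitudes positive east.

Leg 1: dist=10460.8 km, bearing=173.6°
Leg 2: dist=12564.6 km, bearing=304.6°
Leg 3: dist=8473.1 km, bearing=93.3°
Leg 4: dist=11085.9 km, bearing=312.3°
Leg 5: dist=13473.9 km, bearing=2.4°
Total: 56058.3 km

Leg 1: φ1=1.0458100, φ2=-0.5924311, Δφ=-1.6382411, Δλ=0.1333955 rad; a=sin²(Δφ/2)+cosφ1·cosφ2·sin²(Δλ/2)=0.5355437542; c=2·atan2(√a, √(1-a))=1.641943844; dist=6371·c=10460.824 ≈ 10460.8 km; running total=10460.8 km
Leg 1 bearing: y=sinΔλ·cosφ2=0.11033510, x=cosφ1·sinφ2-sinφ1·cosφ2·cosΔλ=-0.99134895; θ=atan2(y, x)=173.6492° ≈ 173.6°
Leg 2: φ1=-0.5924311, φ2=0.7102809, Δφ=1.3027120, Δλ=-1.6130577 rad; a=sin²(Δφ/2)+cosφ1·cosφ2·sin²(Δλ/2)=0.6953314770; c=2·atan2(√a, √(1-a))=1.972147994; dist=6371·c=12564.555 ≈ 12564.6 km; running total=23025.4 km
Leg 2 bearing: y=sinΔλ·cosφ2=-0.75750176, x=cosφ1·sinφ2-sinφ1·cosφ2·cosΔλ=0.52304258; θ=atan2(y, x)=-55.3756° <0 so +360° → 304.6244° ≈ 304.6°
Leg 3: φ1=0.7102809, φ2=0.1137885, Δφ=-0.5964925, Δλ=1.3506527 rad; a=sin²(Δφ/2)+cosφ1·cosφ2·sin²(Δλ/2)=0.3807359800; c=2·atan2(√a, √(1-a))=1.329946469; dist=6371·c=8473.089 ≈ 8473.1 km; running total=31498.5 km
Leg 3 bearing: y=sinΔλ·cosφ2=0.96955524, x=cosφ1·sinφ2-sinφ1·cosφ2·cosΔλ=-0.05538055; θ=atan2(y, x)=93.2692° ≈ 93.3°
Leg 4: φ1=0.1137885, φ2=0.6936916, Δφ=0.5799031, Δλ=-1.8918304 rad; a=sin²(Δφ/2)+cosφ1·cosφ2·sin²(Δλ/2)=0.5842279051; c=2·atan2(√a, √(1-a))=1.740059208; dist=6371·c=11085.917 ≈ 11085.9 km; running total=42584.4 km
Leg 4 bearing: y=sinΔλ·cosφ2=-0.72960800, x=cosφ1·sinφ2-sinφ1·cosφ2·cosΔλ=0.66279319; θ=atan2(y, x)=-47.7472° <0 so +360° → 312.2528° ≈ 312.3°
Leg 5: φ1=0.6936916, φ2=0.3324398, Δφ=-0.3612517, Δλ=3.1043648 rad; a=sin²(Δφ/2)+cosφ1·cosφ2·sin²(Δλ/2)=0.7588139647; c=2·atan2(√a, √(1-a))=2.114872558; dist=6371·c=13473.853 ≈ 13473.9 km; running total=56058.3 km
Leg 5 bearing: y=sinΔλ·cosφ2=0.03518148, x=cosφ1·sinφ2-sinφ1·cosφ2·cosΔλ=0.85488221; θ=atan2(y, x)=2.3566° ≈ 2.4°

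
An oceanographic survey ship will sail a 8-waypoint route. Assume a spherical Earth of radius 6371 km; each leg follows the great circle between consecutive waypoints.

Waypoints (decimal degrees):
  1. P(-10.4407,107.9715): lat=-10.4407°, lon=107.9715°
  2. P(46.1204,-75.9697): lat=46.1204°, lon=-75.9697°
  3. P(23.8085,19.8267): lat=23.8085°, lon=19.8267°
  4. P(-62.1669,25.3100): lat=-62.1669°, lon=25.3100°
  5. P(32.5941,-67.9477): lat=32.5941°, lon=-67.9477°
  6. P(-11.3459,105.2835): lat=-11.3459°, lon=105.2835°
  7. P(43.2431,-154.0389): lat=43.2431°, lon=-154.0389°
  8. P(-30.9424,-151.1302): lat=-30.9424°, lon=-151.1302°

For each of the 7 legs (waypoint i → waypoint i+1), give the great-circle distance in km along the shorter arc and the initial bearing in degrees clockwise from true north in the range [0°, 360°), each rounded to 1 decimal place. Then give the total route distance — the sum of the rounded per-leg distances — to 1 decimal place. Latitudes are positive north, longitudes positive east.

Leg 1: φ1=-0.1822246, φ2=0.8049528, Δφ=0.9871774, Δλ=-3.2103796 rad; a=sin²(Δφ/2)+cosφ1·cosφ2·sin²(Δλ/2)=0.9053390779; c=2·atan2(√a, √(1-a))=2.516105781; dist=6371·c=16030.110 ≈ 16030.1 km; running total=16030.1 km
Leg 1 bearing: y=sinΔλ·cosφ2=0.04764173, x=cosφ1·sinφ2-sinφ1·cosφ2·cosΔλ=0.58355051; θ=atan2(y, x)=4.6673° ≈ 4.7°
Leg 2: φ1=0.8049528, φ2=0.4155367, Δφ=-0.3894161, Δλ=1.6719626 rad; a=sin²(Δφ/2)+cosφ1·cosφ2·sin²(Δλ/2)=0.3865368016; c=2·atan2(√a, √(1-a))=1.341875746; dist=6371·c=8549.090 ≈ 8549.1 km; running total=24579.2 km
Leg 2 bearing: y=sinΔλ·cosφ2=0.91022196, x=cosφ1·sinφ2-sinφ1·cosφ2·cosΔλ=0.34641073; θ=atan2(y, x)=69.1643° ≈ 69.2°
Leg 3: φ1=0.4155367, φ2=-1.0850171, Δφ=-1.5005538, Δλ=0.0957016 rad; a=sin²(Δφ/2)+cosφ1·cosφ2·sin²(Δλ/2)=0.4658849465; c=2·atan2(√a, √(1-a))=1.502513169; dist=6371·c=9572.511 ≈ 9572.5 km; running total=34151.7 km
Leg 3 bearing: y=sinΔλ·cosφ2=0.04461469, x=cosφ1·sinφ2-sinφ1·cosφ2·cosΔλ=-0.99667155; θ=atan2(y, x)=177.4369° ≈ 177.4°
Leg 4: φ1=-1.0850171, φ2=0.5688744, Δφ=1.6538915, Δλ=-1.6276539 rad; a=sin²(Δφ/2)+cosφ1·cosφ2·sin²(Δλ/2)=0.7493590791; c=2·atan2(√a, √(1-a))=2.092915590; dist=6371·c=13333.965 ≈ 13334.0 km; running total=47485.7 km
Leg 4 bearing: y=sinΔλ·cosφ2=-0.84114642, x=cosφ1·sinφ2-sinφ1·cosφ2·cosΔλ=0.20917195; θ=atan2(y, x)=-76.0352° <0 so +360° → 283.9648° ≈ 284.0°
Leg 5: φ1=0.5688744, φ2=-0.1980233, Δφ=-0.7668977, Δλ=3.0234548 rad; a=sin²(Δφ/2)+cosφ1·cosφ2·sin²(Δλ/2)=0.9631308002; c=2·atan2(√a, √(1-a))=2.755165744; dist=6371·c=17553.161 ≈ 17553.2 km; running total=65038.9 km
Leg 5 bearing: y=sinΔλ·cosφ2=0.11555988, x=cosφ1·sinφ2-sinφ1·cosφ2·cosΔλ=0.35872742; θ=atan2(y, x)=17.8557° ≈ 17.9°
Leg 6: φ1=-0.1980233, φ2=0.7547345, Δφ=0.9527578, Δλ=-4.5260297 rad; a=sin²(Δφ/2)+cosφ1·cosφ2·sin²(Δλ/2)=0.6335559540; c=2·atan2(√a, √(1-a))=1.841191122; dist=6371·c=11730.229 ≈ 11730.2 km; running total=76769.1 km
Leg 6 bearing: y=sinΔλ·cosφ2=0.71584053, x=cosφ1·sinφ2-sinφ1·cosφ2·cosΔλ=0.64515390; θ=atan2(y, x)=47.9731° ≈ 48.0°
Leg 7: φ1=0.7547345, φ2=-0.5400468, Δφ=-1.2947812, Δλ=0.0507664 rad; a=sin²(Δφ/2)+cosφ1·cosφ2·sin²(Δλ/2)=0.3641405909; c=2·atan2(√a, √(1-a))=1.295617730; dist=6371·c=8254.381 ≈ 8254.4 km; running total=85023.5 km
Leg 7 bearing: y=sinΔλ·cosφ2=0.04352285, x=cosφ1·sinφ2-sinφ1·cosφ2·cosΔλ=-0.96139204; θ=atan2(y, x)=177.4080° ≈ 177.4°

Leg 1: dist=16030.1 km, bearing=4.7°
Leg 2: dist=8549.1 km, bearing=69.2°
Leg 3: dist=9572.5 km, bearing=177.4°
Leg 4: dist=13334.0 km, bearing=284.0°
Leg 5: dist=17553.2 km, bearing=17.9°
Leg 6: dist=11730.2 km, bearing=48.0°
Leg 7: dist=8254.4 km, bearing=177.4°
Total: 85023.5 km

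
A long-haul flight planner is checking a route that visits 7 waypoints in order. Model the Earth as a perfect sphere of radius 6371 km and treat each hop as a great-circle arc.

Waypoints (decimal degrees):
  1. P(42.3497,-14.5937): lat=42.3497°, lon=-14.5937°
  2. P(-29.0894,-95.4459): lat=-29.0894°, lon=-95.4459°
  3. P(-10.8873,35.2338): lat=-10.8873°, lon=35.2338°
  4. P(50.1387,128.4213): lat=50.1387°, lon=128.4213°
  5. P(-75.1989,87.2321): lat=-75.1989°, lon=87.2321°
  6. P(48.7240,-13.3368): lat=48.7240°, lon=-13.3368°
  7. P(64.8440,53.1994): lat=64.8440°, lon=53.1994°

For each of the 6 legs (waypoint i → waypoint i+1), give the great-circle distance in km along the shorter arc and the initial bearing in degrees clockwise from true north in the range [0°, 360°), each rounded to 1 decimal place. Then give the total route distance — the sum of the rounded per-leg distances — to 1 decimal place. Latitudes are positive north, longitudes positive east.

Leg 1: φ1=0.7391417, φ2=-0.5077058, Δφ=-1.2468475, Δλ=-1.4111371 rad; a=sin²(Δφ/2)+cosφ1·cosφ2·sin²(Δλ/2)=0.6124191726; c=2·atan2(√a, √(1-a))=1.797573457; dist=6371·c=11452.340 ≈ 11452.3 km; running total=11452.3 km
Leg 1 bearing: y=sinΔλ·cosφ2=-0.86274798, x=cosφ1·sinφ2-sinφ1·cosφ2·cosΔλ=-0.45289473; θ=atan2(y, x)=-117.6970° <0 so +360° → 242.3030° ≈ 242.3°
Leg 2: φ1=-0.5077058, φ2=-0.1900192, Δφ=0.3176866, Δλ=2.2807910 rad; a=sin²(Δφ/2)+cosφ1·cosφ2·sin²(Δλ/2)=0.7337646667; c=2·atan2(√a, √(1-a))=2.057290090; dist=6371·c=13106.995 ≈ 13107.0 km; running total=24559.3 km
Leg 2 bearing: y=sinΔλ·cosφ2=0.74471521, x=cosφ1·sinφ2-sinφ1·cosφ2·cosΔλ=-0.47625159; θ=atan2(y, x)=122.5993° ≈ 122.6°
Leg 3: φ1=-0.1900192, φ2=0.8750854, Δφ=1.0651046, Δλ=1.6264287 rad; a=sin²(Δφ/2)+cosφ1·cosφ2·sin²(Δλ/2)=0.5899894623; c=2·atan2(√a, √(1-a))=1.751761353; dist=6371·c=11160.472 ≈ 11160.5 km; running total=35719.8 km
Leg 3 bearing: y=sinΔλ·cosφ2=0.63993974, x=cosφ1·sinφ2-sinφ1·cosφ2·cosΔλ=0.74705068; θ=atan2(y, x)=40.5841° ≈ 40.6°
Leg 4: φ1=0.8750854, φ2=-1.3124684, Δφ=-2.1875538, Δλ=-0.7188872 rad; a=sin²(Δφ/2)+cosφ1·cosφ2·sin²(Δλ/2)=0.8094555614; c=2·atan2(√a, √(1-a))=2.238151981; dist=6371·c=14259.266 ≈ 14259.3 km; running total=49979.1 km
Leg 4 bearing: y=sinΔλ·cosφ2=-0.16823542, x=cosφ1·sinφ2-sinφ1·cosφ2·cosΔλ=-0.76723260; θ=atan2(y, x)=-167.6322° <0 so +360° → 192.3678° ≈ 192.4°
Leg 5: φ1=-1.3124684, φ2=0.8503942, Δφ=2.1628626, Δλ=-1.7552584 rad; a=sin²(Δφ/2)+cosφ1·cosφ2·sin²(Δλ/2)=0.8787570136; c=2·atan2(√a, √(1-a))=2.430292923; dist=6371·c=15483.396 ≈ 15483.4 km; running total=65462.5 km
Leg 5 bearing: y=sinΔλ·cosφ2=-0.64849537, x=cosφ1·sinφ2-sinφ1·cosφ2·cosΔλ=0.07500838; θ=atan2(y, x)=-83.4022° <0 so +360° → 276.5978° ≈ 276.6°
Leg 6: φ1=0.8503942, φ2=1.1317413, Δφ=0.2813471, Δλ=1.1612758 rad; a=sin²(Δφ/2)+cosφ1·cosφ2·sin²(Δλ/2)=0.1040422656; c=2·atan2(√a, √(1-a))=0.656856810; dist=6371·c=4184.835 ≈ 4184.8 km; running total=69647.3 km
Leg 6 bearing: y=sinΔλ·cosφ2=0.38993486, x=cosφ1·sinφ2-sinφ1·cosφ2·cosΔλ=0.46991562; θ=atan2(y, x)=39.6858° ≈ 39.7°

Leg 1: dist=11452.3 km, bearing=242.3°
Leg 2: dist=13107.0 km, bearing=122.6°
Leg 3: dist=11160.5 km, bearing=40.6°
Leg 4: dist=14259.3 km, bearing=192.4°
Leg 5: dist=15483.4 km, bearing=276.6°
Leg 6: dist=4184.8 km, bearing=39.7°
Total: 69647.3 km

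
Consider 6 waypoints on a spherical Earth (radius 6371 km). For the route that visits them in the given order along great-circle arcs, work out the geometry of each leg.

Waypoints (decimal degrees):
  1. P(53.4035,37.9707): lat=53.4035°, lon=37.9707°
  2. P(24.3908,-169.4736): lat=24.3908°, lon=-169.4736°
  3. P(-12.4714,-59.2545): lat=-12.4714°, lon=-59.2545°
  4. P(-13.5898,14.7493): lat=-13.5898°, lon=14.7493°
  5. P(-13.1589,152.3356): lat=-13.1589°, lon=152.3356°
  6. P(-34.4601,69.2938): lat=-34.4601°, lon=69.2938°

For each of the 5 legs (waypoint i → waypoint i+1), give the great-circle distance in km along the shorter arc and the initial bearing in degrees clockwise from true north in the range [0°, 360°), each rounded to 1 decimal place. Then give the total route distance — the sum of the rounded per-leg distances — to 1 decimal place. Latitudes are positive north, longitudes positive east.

Leg 1: φ1=0.9320669, φ2=0.4256998, Δφ=-0.5063671, Δλ=-3.6205860 rad; a=sin²(Δφ/2)+cosφ1·cosφ2·sin²(Δλ/2)=0.5751580664; c=2·atan2(√a, √(1-a))=1.721684358; dist=6371·c=10968.851 ≈ 10968.9 km; running total=10968.9 km
Leg 1 bearing: y=sinΔλ·cosφ2=0.41975200, x=cosφ1·sinφ2-sinφ1·cosφ2·cosΔλ=0.89510520; θ=atan2(y, x)=25.1238° ≈ 25.1°
Leg 2: φ1=0.4256998, φ2=-0.2176670, Δφ=-0.6433668, Δλ=1.9236862 rad; a=sin²(Δφ/2)+cosφ1·cosφ2·sin²(Δλ/2)=0.6982586359; c=2·atan2(√a, √(1-a))=1.978516342; dist=6371·c=12605.128 ≈ 12605.1 km; running total=23574.0 km
Leg 2 bearing: y=sinΔλ·cosφ2=0.91623583, x=cosφ1·sinφ2-sinφ1·cosφ2·cosΔλ=-0.05732330; θ=atan2(y, x)=93.5800° ≈ 93.6°
Leg 3: φ1=-0.2176670, φ2=-0.2371868, Δφ=-0.0195198, Δλ=1.2916100 rad; a=sin²(Δφ/2)+cosφ1·cosφ2·sin²(Δλ/2)=0.3438599889; c=2·atan2(√a, √(1-a))=1.253204190; dist=6371·c=7984.164 ≈ 7984.2 km; running total=31558.2 km
Leg 3 bearing: y=sinΔλ·cosφ2=0.93436687, x=cosφ1·sinφ2-sinφ1·cosφ2·cosΔλ=-0.17158012; θ=atan2(y, x)=100.4054° ≈ 100.4°
Leg 4: φ1=-0.2371868, φ2=-0.2296661, Δφ=0.0075206, Δλ=2.4013339 rad; a=sin²(Δφ/2)+cosφ1·cosφ2·sin²(Δλ/2)=0.8226448142; c=2·atan2(√a, √(1-a))=2.272198675; dist=6371·c=14476.178 ≈ 14476.2 km; running total=46034.4 km
Leg 4 bearing: y=sinΔλ·cosφ2=0.65676878, x=cosφ1·sinφ2-sinφ1·cosφ2·cosΔλ=-0.39020003; θ=atan2(y, x)=120.7154° ≈ 120.7°
Leg 5: φ1=-0.2296661, φ2=-0.6014422, Δφ=-0.3717761, Δλ=-1.4493528 rad; a=sin²(Δφ/2)+cosφ1·cosφ2·sin²(Δλ/2)=0.3869615056; c=2·atan2(√a, √(1-a))=1.342747818; dist=6371·c=8554.646 ≈ 8554.6 km; running total=54589.0 km
Leg 5 bearing: y=sinΔλ·cosφ2=-0.81844767, x=cosφ1·sinφ2-sinφ1·cosφ2·cosΔλ=-0.52823538; θ=atan2(y, x)=-122.8387° <0 so +360° → 237.1613° ≈ 237.2°

Leg 1: dist=10968.9 km, bearing=25.1°
Leg 2: dist=12605.1 km, bearing=93.6°
Leg 3: dist=7984.2 km, bearing=100.4°
Leg 4: dist=14476.2 km, bearing=120.7°
Leg 5: dist=8554.6 km, bearing=237.2°
Total: 54589.0 km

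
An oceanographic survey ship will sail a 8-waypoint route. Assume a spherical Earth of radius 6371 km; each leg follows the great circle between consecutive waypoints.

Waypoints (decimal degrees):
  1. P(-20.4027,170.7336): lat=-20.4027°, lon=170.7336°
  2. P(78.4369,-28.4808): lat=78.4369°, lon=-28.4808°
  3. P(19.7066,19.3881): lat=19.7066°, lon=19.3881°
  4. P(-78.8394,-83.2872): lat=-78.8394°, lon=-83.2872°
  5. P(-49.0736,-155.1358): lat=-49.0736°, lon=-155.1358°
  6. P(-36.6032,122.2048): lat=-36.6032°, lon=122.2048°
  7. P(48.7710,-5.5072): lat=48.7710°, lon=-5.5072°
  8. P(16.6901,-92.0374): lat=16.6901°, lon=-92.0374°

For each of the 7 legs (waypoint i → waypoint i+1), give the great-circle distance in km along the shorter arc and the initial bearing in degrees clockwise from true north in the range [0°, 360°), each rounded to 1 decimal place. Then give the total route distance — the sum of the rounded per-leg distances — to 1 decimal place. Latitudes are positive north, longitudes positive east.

Leg 1: dist=13483.7 km, bearing=4.4°
Leg 2: dist=6984.1 km, bearing=128.3°
Leg 3: dist=12427.8 km, bearing=191.7°
Leg 4: dist=4299.8 km, bearing=275.0°
Leg 5: dist=6540.7 km, bearing=248.5°
Leg 6: dist=15627.5 km, bearing=304.9°
Leg 7: dist=8370.1 km, bearing=278.7°
Total: 67733.7 km

Leg 1: φ1=-0.3560943, φ2=1.3689822, Δφ=1.7250765, Δλ=-3.4769472 rad; a=sin²(Δφ/2)+cosφ1·cosφ2·sin²(Δλ/2)=0.7594736535; c=2·atan2(√a, √(1-a))=2.116415318; dist=6371·c=13483.682 ≈ 13483.7 km; running total=13483.7 km
Leg 1 bearing: y=sinΔλ·cosφ2=0.06596791, x=cosφ1·sinφ2-sinφ1·cosφ2·cosΔλ=0.85225696; θ=atan2(y, x)=4.4261° ≈ 4.4°
Leg 2: φ1=1.3689822, φ2=0.3439451, Δφ=-1.0250371, Δλ=0.8354699 rad; a=sin²(Δφ/2)+cosφ1·cosφ2·sin²(Δλ/2)=0.2715248530; c=2·atan2(√a, √(1-a))=1.096232752; dist=6371·c=6984.099 ≈ 6984.1 km; running total=20467.8 km
Leg 2 bearing: y=sinΔλ·cosφ2=0.69817689, x=cosφ1·sinφ2-sinφ1·cosφ2·cosΔλ=-0.55113108; θ=atan2(y, x)=128.2871° ≈ 128.3°
Leg 3: φ1=0.3439451, φ2=-1.3760071, Δφ=-1.7199522, Δλ=-1.7920220 rad; a=sin²(Δφ/2)+cosφ1·cosφ2·sin²(Δλ/2)=0.6854055666; c=2·atan2(√a, √(1-a))=1.950678595; dist=6371·c=12427.773 ≈ 12427.8 km; running total=32895.6 km
Leg 3 bearing: y=sinΔλ·cosφ2=-0.18884254, x=cosφ1·sinφ2-sinφ1·cosφ2·cosΔλ=-0.90930611; θ=atan2(y, x)=-168.2677° <0 so +360° → 191.7323° ≈ 191.7°
Leg 4: φ1=-1.3760071, φ2=-0.8564959, Δφ=0.5195112, Δλ=-1.2539946 rad; a=sin²(Δφ/2)+cosφ1·cosφ2·sin²(Δλ/2)=0.1096176967; c=2·atan2(√a, √(1-a))=0.674907731; dist=6371·c=4299.837 ≈ 4299.8 km; running total=37195.4 km
Leg 4 bearing: y=sinΔλ·cosφ2=-0.62248959, x=cosφ1·sinφ2-sinφ1·cosφ2·cosΔλ=0.05397539; θ=atan2(y, x)=-85.0443° <0 so +360° → 274.9557° ≈ 275.0°
Leg 5: φ1=-0.8564959, φ2=-0.6388464, Δφ=0.2176495, Δλ=4.8405066 rad; a=sin²(Δφ/2)+cosφ1·cosφ2·sin²(Δλ/2)=0.2411475668; c=2·atan2(√a, √(1-a))=1.026630172; dist=6371·c=6540.661 ≈ 6540.7 km; running total=43736.1 km
Leg 5 bearing: y=sinΔλ·cosφ2=-0.79620468, x=cosφ1·sinφ2-sinφ1·cosφ2·cosΔλ=-0.31311305; θ=atan2(y, x)=-111.4676° <0 so +360° → 248.5324° ≈ 248.5°
Leg 6: φ1=-0.6388464, φ2=0.8512145, Δφ=1.4900609, Δλ=-2.2289949 rad; a=sin²(Δφ/2)+cosφ1·cosφ2·sin²(Δλ/2)=0.8860422880; c=2·atan2(√a, √(1-a))=2.452911086; dist=6371·c=15627.497 ≈ 15627.5 km; running total=59363.6 km
Leg 6 bearing: y=sinΔλ·cosφ2=-0.52138743, x=cosφ1·sinφ2-sinφ1·cosφ2·cosΔλ=0.36337385; θ=atan2(y, x)=-55.1260° <0 so +360° → 304.8740° ≈ 304.9°
Leg 7: φ1=0.8512145, φ2=0.2912972, Δφ=-0.5599173, Δλ=-1.5102369 rad; a=sin²(Δφ/2)+cosφ1·cosφ2·sin²(Δλ/2)=0.3728989282; c=2·atan2(√a, √(1-a))=1.313773668; dist=6371·c=8370.052 ≈ 8370.1 km; running total=67733.7 km
Leg 7 bearing: y=sinΔλ·cosφ2=-0.95611620, x=cosφ1·sinφ2-sinφ1·cosφ2·cosΔλ=0.14568145; θ=atan2(y, x)=-81.3366° <0 so +360° → 278.6634° ≈ 278.7°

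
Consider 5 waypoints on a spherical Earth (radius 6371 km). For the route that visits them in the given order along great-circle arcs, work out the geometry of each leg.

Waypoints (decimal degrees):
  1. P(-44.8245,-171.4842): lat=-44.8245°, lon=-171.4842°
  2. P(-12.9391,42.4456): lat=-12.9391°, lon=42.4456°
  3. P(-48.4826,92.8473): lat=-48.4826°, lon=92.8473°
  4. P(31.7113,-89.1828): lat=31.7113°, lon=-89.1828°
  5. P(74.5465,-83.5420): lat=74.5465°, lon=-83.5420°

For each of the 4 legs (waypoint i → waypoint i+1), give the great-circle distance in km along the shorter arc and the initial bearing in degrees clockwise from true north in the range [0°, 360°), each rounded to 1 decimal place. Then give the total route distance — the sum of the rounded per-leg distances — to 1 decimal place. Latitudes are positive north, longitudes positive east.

Leg 1: dist=12738.9 km, bearing=216.7°
Leg 2: dist=6070.1 km, bearing=141.2°
Leg 3: dist=18142.4 km, bearing=174.0°
Leg 4: dist=4773.3 km, bearing=2.2°
Total: 41724.7 km

Leg 1: φ1=-0.7823351, φ2=-0.2258299, Δφ=0.5565052, Δλ=3.7337794 rad; a=sin²(Δφ/2)+cosφ1·cosφ2·sin²(Δλ/2)=0.7078537187; c=2·atan2(√a, √(1-a))=1.999516824; dist=6371·c=12738.922 ≈ 12738.9 km; running total=12738.9 km
Leg 1 bearing: y=sinΔλ·cosφ2=-0.54400385, x=cosφ1·sinφ2-sinφ1·cosφ2·cosΔλ=-0.72886702; θ=atan2(y, x)=-143.2635° <0 so +360° → 216.7365° ≈ 216.7°
Leg 2: φ1=-0.2258299, φ2=-0.8461810, Δφ=-0.6203511, Δλ=0.8796756 rad; a=sin²(Δφ/2)+cosφ1·cosφ2·sin²(Δλ/2)=0.2102852891; c=2·atan2(√a, √(1-a))=0.952767887; dist=6371·c=6070.084 ≈ 6070.1 km; running total=18809.0 km
Leg 2 bearing: y=sinΔλ·cosφ2=0.51074529, x=cosφ1·sinφ2-sinφ1·cosφ2·cosΔλ=-0.63513841; θ=atan2(y, x)=141.1956° ≈ 141.2°
Leg 3: φ1=-0.8461810, φ2=0.5534666, Δφ=1.3996476, Δλ=-3.1770246 rad; a=sin²(Δφ/2)+cosφ1·cosφ2·sin²(Δλ/2)=0.9785551169; c=2·atan2(√a, √(1-a))=2.847654189; dist=6371·c=18142.405 ≈ 18142.4 km; running total=36951.4 km
Leg 3 bearing: y=sinΔλ·cosφ2=0.03013590, x=cosφ1·sinφ2-sinφ1·cosφ2·cosΔλ=-0.28815244; θ=atan2(y, x)=174.0295° ≈ 174.0°
Leg 4: φ1=0.5534666, φ2=1.3010819, Δφ=0.7476153, Δλ=0.0984505 rad; a=sin²(Δφ/2)+cosφ1·cosφ2·sin²(Δλ/2)=0.1338926683; c=2·atan2(√a, √(1-a))=0.749228312; dist=6371·c=4773.334 ≈ 4773.3 km; running total=41724.7 km
Leg 4 bearing: y=sinΔλ·cosφ2=0.02619040, x=cosφ1·sinφ2-sinφ1·cosφ2·cosΔλ=0.68057017; θ=atan2(y, x)=2.2038° ≈ 2.2°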